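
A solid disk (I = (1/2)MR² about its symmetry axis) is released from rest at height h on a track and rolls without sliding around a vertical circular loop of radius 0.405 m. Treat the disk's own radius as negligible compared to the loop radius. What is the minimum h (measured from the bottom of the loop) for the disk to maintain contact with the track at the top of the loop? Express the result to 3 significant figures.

h_min ≈ 1.11 m

With I = (1/2)MR², the ratio k = I/(MR²) is 0.5.
At the top, contact is just lost when gravity alone supplies the centripetal force: Mg = Mv_top²/r, i.e. v_top² = gr.
With ω = v/R, the kinetic energy at speed v is ½(1+k)Mv² = (3/4)Mv².
Energy conservation from release (height h) to the top (height 2r): Mgh = Mg(2r) + (3/4)M·gr.
Thus h_min = 2r + (1+k)r/2 = r(2 + 1.5/2) = 0.405 × 2.75 ≈ 1.11 m.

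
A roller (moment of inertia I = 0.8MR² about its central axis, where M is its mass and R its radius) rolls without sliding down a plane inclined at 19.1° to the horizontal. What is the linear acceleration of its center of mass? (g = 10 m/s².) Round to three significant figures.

a ≈ 1.82 m/s²

The moment of inertia is 0.8MR², giving k ≡ I/(MR²) = 0.8.
Translational: Mg sinθ − f = Ma. Rotational about the CM: fR = Iα = kMRa, so f = kMa.
Eliminating f: Mg sinθ = (1+k)Ma, so a = g sinθ/(1+k) = 10 × sin19.1° / 1.8 ≈ 1.82 m/s².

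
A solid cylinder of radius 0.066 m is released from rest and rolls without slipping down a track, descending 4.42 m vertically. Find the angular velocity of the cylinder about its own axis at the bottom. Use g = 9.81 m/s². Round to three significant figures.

Here I = (1/2)MR², so the shape factor k = I/(MR²) = 0.5.
Since it rolls without slipping, ω = v/R and KE = ½Mv² + ½Iω² = ½(1+k)Mv² = (3/4)Mv².
Energy conservation Mgh = ½(1+k)Mv² gives v = √(2gh/(1+k)) = √(2 × 9.81 × 4.42 / 1.5) = 7.604 m/s.
The angular speed follows from ω = v/R = 7.604/0.066 ≈ 115 rad/s.

ω ≈ 115 rad/s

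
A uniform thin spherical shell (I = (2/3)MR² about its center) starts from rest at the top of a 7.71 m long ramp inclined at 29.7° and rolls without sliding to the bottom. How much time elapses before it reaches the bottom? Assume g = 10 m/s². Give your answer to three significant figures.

t ≈ 2.28 s

Here I = (2/3)MR², so the shape factor k = I/(MR²) = 2/3.
Along the incline Mg sinθ − f = Ma, and torque about the center fR = Iα = kMR²(a/R) gives f = kMa.
Hence a = g sinθ/(1+k) = 10×sin29.7°/1.667 = 2.973 m/s².
Starting from rest, L = ½at², so t = √(2L/a) = √(2×7.71/2.973) ≈ 2.28 s.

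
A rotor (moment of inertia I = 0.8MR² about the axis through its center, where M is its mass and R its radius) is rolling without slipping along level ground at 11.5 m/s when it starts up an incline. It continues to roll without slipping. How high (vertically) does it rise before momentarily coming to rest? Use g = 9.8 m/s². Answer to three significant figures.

Here I = 0.8MR², so the shape factor k = I/(MR²) = 0.8.
Rolling without slipping gives ω = v/R, so the total kinetic energy is ½Mv² + ½Iω² = ½(1+k)Mv² = (9/10)Mv².
All of this converts to potential energy at the highest point: (9/10)Mv₀² = Mgh.
Thus h = (1+k)v₀²/(2g) = 1.8 × 11.5² / (2 × 9.8) ≈ 12.1 m.

h ≈ 12.1 m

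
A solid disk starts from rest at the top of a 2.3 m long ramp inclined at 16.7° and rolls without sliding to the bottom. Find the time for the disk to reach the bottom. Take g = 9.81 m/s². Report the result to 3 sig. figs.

With I = (1/2)MR², the ratio k = I/(MR²) is 0.5.
Newton's second law down the slope: Mg sinθ − f = Ma. The torque equation fR = Iα (with α = a/R) gives f = kMa.
Hence a = g sinθ/(1+k) = 9.81×sin16.7°/1.5 = 1.879 m/s².
Starting from rest, L = ½at², so t = √(2L/a) = √(2×2.3/1.879) ≈ 1.56 s.

t ≈ 1.56 s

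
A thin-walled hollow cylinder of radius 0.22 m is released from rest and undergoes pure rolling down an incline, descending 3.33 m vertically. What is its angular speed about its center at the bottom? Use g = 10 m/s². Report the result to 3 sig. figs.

ω ≈ 26.2 rad/s

With I = MR², the ratio k = I/(MR²) is 1.
Rolling without slipping gives ω = v/R, so the total kinetic energy is ½Mv² + ½Iω² = ½(1+k)Mv² = Mv².
Energy conservation Mgh = ½(1+k)Mv² gives v = √(2gh/(1+k)) = √(2 × 10 × 3.33 / 2) = 5.771 m/s.
Then ω = v/R = 5.771 / 0.22 ≈ 26.2 rad/s.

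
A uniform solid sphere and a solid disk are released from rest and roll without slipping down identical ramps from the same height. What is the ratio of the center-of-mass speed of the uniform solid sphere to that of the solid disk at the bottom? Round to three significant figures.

v_ratio ≈ 1.04

Each satisfies Mgh = ½(1+k)Mv² with k = I/(MR²), so v ∝ 1/√(1+k).
For the uniform solid sphere k = 0.4; for the solid disk k = 0.5.
v₁/v₂ = √((1+k₂)/(1+k₁)) = √(1.5/1.4) ≈ 1.04.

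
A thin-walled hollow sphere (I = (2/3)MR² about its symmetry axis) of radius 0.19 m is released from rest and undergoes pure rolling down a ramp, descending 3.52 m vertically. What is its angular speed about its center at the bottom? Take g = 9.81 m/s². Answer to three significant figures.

ω ≈ 33.9 rad/s

With I = (2/3)MR², the ratio k = I/(MR²) is 2/3.
Pure rolling means v = ωR; then KE = ½Mv² + ½I(v/R)² = ½(1+k)Mv² = (5/6)Mv².
Energy conservation Mgh = ½(1+k)Mv² gives v = √(2gh/(1+k)) = √(2 × 9.81 × 3.52 / 1.667) = 6.437 m/s.
Then ω = v/R = 6.437 / 0.19 ≈ 33.9 rad/s.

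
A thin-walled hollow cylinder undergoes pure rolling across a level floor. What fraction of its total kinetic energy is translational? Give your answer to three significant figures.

fraction ≈ 0.500

Here I = MR², so the shape factor k = I/(MR²) = 1.
With ω = v/R, KE_trans = ½Mv² and KE_rot = ½Iω² = ½kMv², so KE_total = ½(1+k)Mv².
The translational fraction is therefore 1/(1+k) = 1/2 ≈ 0.500.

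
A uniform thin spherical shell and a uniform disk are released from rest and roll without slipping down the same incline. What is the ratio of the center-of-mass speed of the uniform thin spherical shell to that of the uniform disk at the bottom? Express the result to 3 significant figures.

Each satisfies Mgh = ½(1+k)Mv² with k = I/(MR²), so v ∝ 1/√(1+k).
For the uniform thin spherical shell k = 2/3; for the uniform disk k = 0.5.
v₁/v₂ = √((1+k₂)/(1+k₁)) = √(1.5/1.667) ≈ 0.949.

v_ratio ≈ 0.949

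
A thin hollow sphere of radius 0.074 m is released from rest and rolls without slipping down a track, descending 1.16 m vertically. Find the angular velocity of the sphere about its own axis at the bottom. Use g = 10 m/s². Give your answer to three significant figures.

The moment of inertia is (2/3)MR², giving k ≡ I/(MR²) = 2/3.
Rolling without slipping gives ω = v/R, so the total kinetic energy is ½Mv² + ½Iω² = ½(1+k)Mv² = (5/6)Mv².
Energy conservation Mgh = ½(1+k)Mv² gives v = √(2gh/(1+k)) = √(2 × 10 × 1.16 / 1.667) = 3.731 m/s.
Then ω = v/R = 3.731 / 0.074 ≈ 50.4 rad/s.

ω ≈ 50.4 rad/s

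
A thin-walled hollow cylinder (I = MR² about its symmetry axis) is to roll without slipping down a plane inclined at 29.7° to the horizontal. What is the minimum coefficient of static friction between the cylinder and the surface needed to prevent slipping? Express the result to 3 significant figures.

μ_min ≈ 0.285

With I = MR², the ratio k = I/(MR²) is 1.
Along the incline Mg sinθ − f = Ma, and torque about the center fR = Iα = kMR²(a/R) gives f = kMa.
These give a = g sinθ/(1+k) and the required friction f = kMg sinθ/(1+k).
The normal force is N = Mg cosθ, so μ_min = f/N = k tanθ/(1+k).
μ_min = 1 × tan29.7° / 2 ≈ 0.285.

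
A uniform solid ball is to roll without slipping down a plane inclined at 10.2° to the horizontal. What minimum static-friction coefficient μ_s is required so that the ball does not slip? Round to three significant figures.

For this body I = (2/5)MR², i.e. k = I/(MR²) = 0.4.
Translational: Mg sinθ − f = Ma. Rotational about the CM: fR = Iα = kMRa, so f = kMa.
These give a = g sinθ/(1+k) and the required friction f = kMg sinθ/(1+k).
The normal force is N = Mg cosθ, so μ_min = f/N = k tanθ/(1+k).
μ_min = 0.4 × tan10.2° / 1.4 ≈ 0.0514.

μ_min ≈ 0.0514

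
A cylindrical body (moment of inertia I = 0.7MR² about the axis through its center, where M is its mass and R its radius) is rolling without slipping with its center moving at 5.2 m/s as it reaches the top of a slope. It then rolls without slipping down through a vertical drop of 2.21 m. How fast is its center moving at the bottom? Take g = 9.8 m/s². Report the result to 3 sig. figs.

Here I = 0.7MR², so the shape factor k = I/(MR²) = 0.7.
The rolling condition ω = v/R makes the rotational term ½I(v/R)² = ½kMv², so KE_total = ½(1+k)Mv² = (17/20)Mv².
Energy conservation: (17/20)Mv₀² + Mgh = (17/20)Mv², so v² = v₀² + 2gh/(1+k).
v = √(5.2² + 2×9.8×2.21/1.7) = √52.52 ≈ 7.25 m/s.

v ≈ 7.25 m/s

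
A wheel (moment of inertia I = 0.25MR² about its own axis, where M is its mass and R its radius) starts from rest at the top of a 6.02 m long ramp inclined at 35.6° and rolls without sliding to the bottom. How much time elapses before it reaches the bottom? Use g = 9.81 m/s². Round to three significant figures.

t ≈ 1.62 s

With I = 0.25MR², the ratio k = I/(MR²) is 0.25.
Newton's second law down the slope: Mg sinθ − f = Ma. The torque equation fR = Iα (with α = a/R) gives f = kMa.
Hence a = g sinθ/(1+k) = 9.81×sin35.6°/1.25 = 4.569 m/s².
With constant a from rest, t = √(2L/a) = √(2·6.02/4.569) ≈ 1.62 s.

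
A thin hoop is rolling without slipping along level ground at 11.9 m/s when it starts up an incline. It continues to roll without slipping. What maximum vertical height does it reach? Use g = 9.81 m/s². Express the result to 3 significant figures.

h ≈ 14.4 m

Here I = MR², so the shape factor k = I/(MR²) = 1.
Since it rolls without slipping, ω = v/R and KE = ½Mv² + ½Iω² = ½(1+k)Mv² = Mv².
At the top the kinetic energy is zero, so Mv₀² = Mgh.
Thus h = (1+k)v₀²/(2g) = 2 × 11.9² / (2 × 9.81) ≈ 14.4 m.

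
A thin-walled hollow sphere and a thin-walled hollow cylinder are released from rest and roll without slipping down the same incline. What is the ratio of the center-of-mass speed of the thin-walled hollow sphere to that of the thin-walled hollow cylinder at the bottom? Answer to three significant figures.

Each satisfies Mgh = ½(1+k)Mv² with k = I/(MR²), so v ∝ 1/√(1+k).
For the thin-walled hollow sphere k = 2/3; for the thin-walled hollow cylinder k = 1.
v₁/v₂ = √((1+k₂)/(1+k₁)) = √(2/1.667) ≈ 1.10.

v_ratio ≈ 1.10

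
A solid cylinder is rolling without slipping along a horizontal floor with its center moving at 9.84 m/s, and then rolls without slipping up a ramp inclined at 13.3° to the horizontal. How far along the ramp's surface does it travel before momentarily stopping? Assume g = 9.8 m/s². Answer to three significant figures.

Here I = (1/2)MR², so the shape factor k = I/(MR²) = 0.5.
Pure rolling means v = ωR; then KE = ½Mv² + ½I(v/R)² = ½(1+k)Mv² = (3/4)Mv².
Setting this equal to Mgh gives the vertical rise h = (1+k)v₀²/(2g) = 1.5×9.84²/(2×9.8) = 7.41 m.
The distance along the slope is d = h/sinθ = 7.41/sin13.3° ≈ 32.2 m.

d ≈ 32.2 m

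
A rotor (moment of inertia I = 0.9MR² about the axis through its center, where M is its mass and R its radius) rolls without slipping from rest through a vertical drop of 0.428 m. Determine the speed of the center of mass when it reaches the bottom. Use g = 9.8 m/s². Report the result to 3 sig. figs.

With I = 0.9MR², the ratio k = I/(MR²) is 0.9.
Rolling without slipping gives ω = v/R, so the total kinetic energy is ½Mv² + ½Iω² = ½(1+k)Mv² = (19/20)Mv².
Energy conservation: Mgh = (19/20)Mv², so v = √(2gh/(1+k)) = √(2 × 9.8 × 0.428 / 1.9) ≈ 2.10 m/s.

v ≈ 2.10 m/s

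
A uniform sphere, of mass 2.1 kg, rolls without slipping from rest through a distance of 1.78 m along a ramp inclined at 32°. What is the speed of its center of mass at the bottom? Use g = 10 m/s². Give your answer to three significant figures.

v ≈ 3.67 m/s

The moment of inertia is (2/5)MR², giving k ≡ I/(MR²) = 0.4.
Pure rolling means v = ωR; then KE = ½Mv² + ½I(v/R)² = ½(1+k)Mv² = (7/10)Mv².
The vertical drop is h = L sinθ = 1.78 × sin32° = 0.9433 m.
Setting Mgh = (7/10)Mv² gives v = √(2gh/(1+k)) = √(2·10·0.9433/1.4) ≈ 3.67 m/s.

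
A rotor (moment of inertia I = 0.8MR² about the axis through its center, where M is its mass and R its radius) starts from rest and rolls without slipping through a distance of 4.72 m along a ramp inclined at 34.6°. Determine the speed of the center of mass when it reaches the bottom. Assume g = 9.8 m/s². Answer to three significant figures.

With I = 0.8MR², the ratio k = I/(MR²) is 0.8.
Since it rolls without slipping, ω = v/R and KE = ½Mv² + ½Iω² = ½(1+k)Mv² = (9/10)Mv².
The vertical drop is h = L sinθ = 4.72 × sin34.6° = 2.68 m.
Setting Mgh = (9/10)Mv² gives v = √(2gh/(1+k)) = √(2·9.8·2.68/1.8) ≈ 5.40 m/s.

v ≈ 5.40 m/s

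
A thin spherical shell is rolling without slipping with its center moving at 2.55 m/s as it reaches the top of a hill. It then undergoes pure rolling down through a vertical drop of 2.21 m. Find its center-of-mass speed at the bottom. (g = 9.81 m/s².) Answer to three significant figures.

v ≈ 5.70 m/s

Here I = (2/3)MR², so the shape factor k = I/(MR²) = 2/3.
Pure rolling means v = ωR; then KE = ½Mv² + ½I(v/R)² = ½(1+k)Mv² = (5/6)Mv².
Conserving energy between top and bottom: (5/6)Mv² = (5/6)Mv₀² + Mgh, hence v² = v₀² + 2gh/(1+k).
v = √(2.55² + 2×9.81×2.21/1.667) = √32.52 ≈ 5.70 m/s.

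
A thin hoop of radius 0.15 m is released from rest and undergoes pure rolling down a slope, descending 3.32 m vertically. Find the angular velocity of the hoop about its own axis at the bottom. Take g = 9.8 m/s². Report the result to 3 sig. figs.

ω ≈ 38.0 rad/s

Here I = MR², so the shape factor k = I/(MR²) = 1.
Rolling without slipping gives ω = v/R, so the total kinetic energy is ½Mv² + ½Iω² = ½(1+k)Mv² = Mv².
Energy conservation Mgh = ½(1+k)Mv² gives v = √(2gh/(1+k)) = √(2 × 9.8 × 3.32 / 2) = 5.704 m/s.
The angular speed follows from ω = v/R = 5.704/0.15 ≈ 38.0 rad/s.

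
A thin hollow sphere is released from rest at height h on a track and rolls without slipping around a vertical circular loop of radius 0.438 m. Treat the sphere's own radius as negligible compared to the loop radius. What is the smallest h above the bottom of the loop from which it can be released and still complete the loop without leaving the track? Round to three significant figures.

For this body I = (2/3)MR², i.e. k = I/(MR²) = 2/3.
At the top of the loop, the minimum-contact condition is Mg = Mv_top²/r, so v_top² = gr.
With ω = v/R, the kinetic energy at speed v is ½(1+k)Mv² = (5/6)Mv².
Energy conservation from release (height h) to the top (height 2r): Mgh = Mg(2r) + (5/6)M·gr.
Thus h_min = 2r + (1+k)r/2 = r(2 + 1.667/2) = 0.438 × 2.833 ≈ 1.24 m.

h_min ≈ 1.24 m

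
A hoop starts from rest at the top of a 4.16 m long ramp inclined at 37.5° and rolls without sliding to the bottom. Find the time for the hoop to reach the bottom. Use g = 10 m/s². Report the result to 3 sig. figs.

For this body I = MR², i.e. k = I/(MR²) = 1.
Translational: Mg sinθ − f = Ma. Rotational about the CM: fR = Iα = kMRa, so f = kMa.
Hence a = g sinθ/(1+k) = 10×sin37.5°/2 = 3.044 m/s².
Starting from rest, L = ½at², so t = √(2L/a) = √(2×4.16/3.044) ≈ 1.65 s.

t ≈ 1.65 s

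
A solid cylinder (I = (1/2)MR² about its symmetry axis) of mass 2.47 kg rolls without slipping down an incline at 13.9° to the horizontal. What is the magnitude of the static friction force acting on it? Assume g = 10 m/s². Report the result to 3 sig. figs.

Here I = (1/2)MR², so the shape factor k = I/(MR²) = 0.5.
Newton's second law down the slope: Mg sinθ − f = Ma. The torque equation fR = Iα (with α = a/R) gives f = kMa.
Combining, a = g sinθ/(1+k) and f = kMa = kMg sinθ/(1+k).
f = 0.5 × 2.47 × 10 × sin13.9° / 1.5 ≈ 1.98 N.

f ≈ 1.98 N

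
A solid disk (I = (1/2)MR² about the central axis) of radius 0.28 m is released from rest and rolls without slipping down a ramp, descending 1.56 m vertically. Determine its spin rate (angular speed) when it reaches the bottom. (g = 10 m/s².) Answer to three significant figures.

ω ≈ 16.3 rad/s

For this body I = (1/2)MR², i.e. k = I/(MR²) = 0.5.
The rolling condition ω = v/R makes the rotational term ½I(v/R)² = ½kMv², so KE_total = ½(1+k)Mv² = (3/4)Mv².
Energy conservation Mgh = ½(1+k)Mv² gives v = √(2gh/(1+k)) = √(2 × 10 × 1.56 / 1.5) = 4.561 m/s.
Then ω = v/R = 4.561 / 0.28 ≈ 16.3 rad/s.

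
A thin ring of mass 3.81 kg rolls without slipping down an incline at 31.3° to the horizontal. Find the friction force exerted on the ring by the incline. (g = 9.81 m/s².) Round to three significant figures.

f ≈ 9.71 N

Here I = MR², so the shape factor k = I/(MR²) = 1.
Along the incline Mg sinθ − f = Ma, and torque about the center fR = Iα = kMR²(a/R) gives f = kMa.
Combining, a = g sinθ/(1+k) and f = kMa = kMg sinθ/(1+k).
f = 1 × 3.81 × 9.81 × sin31.3° / 2 ≈ 9.71 N.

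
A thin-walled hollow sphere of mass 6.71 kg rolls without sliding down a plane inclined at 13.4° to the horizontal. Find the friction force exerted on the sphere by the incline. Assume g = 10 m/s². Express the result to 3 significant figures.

f ≈ 6.22 N

Here I = (2/3)MR², so the shape factor k = I/(MR²) = 2/3.
Along the incline Mg sinθ − f = Ma, and torque about the center fR = Iα = kMR²(a/R) gives f = kMa.
Combining, a = g sinθ/(1+k) and f = kMa = kMg sinθ/(1+k).
f = (2/3) × 6.71 × 10 × sin13.4° / 1.667 ≈ 6.22 N.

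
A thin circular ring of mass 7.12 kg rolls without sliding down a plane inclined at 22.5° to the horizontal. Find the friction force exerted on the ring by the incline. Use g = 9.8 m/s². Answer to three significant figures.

The moment of inertia is MR², giving k ≡ I/(MR²) = 1.
Newton's second law down the slope: Mg sinθ − f = Ma. The torque equation fR = Iα (with α = a/R) gives f = kMa.
Combining, a = g sinθ/(1+k) and f = kMa = kMg sinθ/(1+k).
f = 1 × 7.12 × 9.8 × sin22.5° / 2 ≈ 13.4 N.

f ≈ 13.4 N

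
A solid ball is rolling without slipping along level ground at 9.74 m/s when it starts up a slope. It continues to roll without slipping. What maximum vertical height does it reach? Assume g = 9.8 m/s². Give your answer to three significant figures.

For this body I = (2/5)MR², i.e. k = I/(MR²) = 0.4.
Rolling without slipping gives ω = v/R, so the total kinetic energy is ½Mv² + ½Iω² = ½(1+k)Mv² = (7/10)Mv².
At the top the kinetic energy is zero, so (7/10)Mv₀² = Mgh.
Thus h = (1+k)v₀²/(2g) = 1.4 × 9.74² / (2 × 9.8) ≈ 6.78 m.

h ≈ 6.78 m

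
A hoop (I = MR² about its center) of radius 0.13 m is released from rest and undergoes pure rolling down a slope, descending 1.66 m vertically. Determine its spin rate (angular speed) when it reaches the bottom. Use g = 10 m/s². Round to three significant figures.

Here I = MR², so the shape factor k = I/(MR²) = 1.
Pure rolling means v = ωR; then KE = ½Mv² + ½I(v/R)² = ½(1+k)Mv² = Mv².
Energy conservation Mgh = ½(1+k)Mv² gives v = √(2gh/(1+k)) = √(2 × 10 × 1.66 / 2) = 4.074 m/s.
The angular speed follows from ω = v/R = 4.074/0.13 ≈ 31.3 rad/s.

ω ≈ 31.3 rad/s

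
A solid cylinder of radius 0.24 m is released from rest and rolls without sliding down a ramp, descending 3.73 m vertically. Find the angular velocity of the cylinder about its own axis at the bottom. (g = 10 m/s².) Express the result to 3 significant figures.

With I = (1/2)MR², the ratio k = I/(MR²) is 0.5.
The rolling condition ω = v/R makes the rotational term ½I(v/R)² = ½kMv², so KE_total = ½(1+k)Mv² = (3/4)Mv².
Energy conservation Mgh = ½(1+k)Mv² gives v = √(2gh/(1+k)) = √(2 × 10 × 3.73 / 1.5) = 7.052 m/s.
Then ω = v/R = 7.052 / 0.24 ≈ 29.4 rad/s.

ω ≈ 29.4 rad/s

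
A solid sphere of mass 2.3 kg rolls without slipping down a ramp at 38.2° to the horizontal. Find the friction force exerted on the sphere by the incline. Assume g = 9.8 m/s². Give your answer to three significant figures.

f ≈ 3.98 N

Here I = (2/5)MR², so the shape factor k = I/(MR²) = 0.4.
Newton's second law down the slope: Mg sinθ − f = Ma. The torque equation fR = Iα (with α = a/R) gives f = kMa.
Combining, a = g sinθ/(1+k) and f = kMa = kMg sinθ/(1+k).
f = 0.4 × 2.3 × 9.8 × sin38.2° / 1.4 ≈ 3.98 N.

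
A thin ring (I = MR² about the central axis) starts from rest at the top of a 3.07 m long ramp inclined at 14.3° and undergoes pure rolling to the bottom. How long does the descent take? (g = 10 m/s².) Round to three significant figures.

The moment of inertia is MR², giving k ≡ I/(MR²) = 1.
Newton's second law down the slope: Mg sinθ − f = Ma. The torque equation fR = Iα (with α = a/R) gives f = kMa.
Hence a = g sinθ/(1+k) = 10×sin14.3°/2 = 1.235 m/s².
Starting from rest, L = ½at², so t = √(2L/a) = √(2×3.07/1.235) ≈ 2.23 s.

t ≈ 2.23 s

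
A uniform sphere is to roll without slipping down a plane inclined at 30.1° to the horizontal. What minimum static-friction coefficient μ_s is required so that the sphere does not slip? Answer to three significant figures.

μ_min ≈ 0.166

With I = (2/5)MR², the ratio k = I/(MR²) is 0.4.
Translational: Mg sinθ − f = Ma. Rotational about the CM: fR = Iα = kMRa, so f = kMa.
These give a = g sinθ/(1+k) and the required friction f = kMg sinθ/(1+k).
With N = Mg cosθ, the no-slip condition f ≤ μN gives μ_min = f/N = k tanθ/(1+k).
μ_min = 0.4 × tan30.1° / 1.4 ≈ 0.166.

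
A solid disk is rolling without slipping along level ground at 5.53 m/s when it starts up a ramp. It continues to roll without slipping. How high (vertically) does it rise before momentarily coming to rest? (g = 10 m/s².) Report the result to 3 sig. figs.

h ≈ 2.29 m

Here I = (1/2)MR², so the shape factor k = I/(MR²) = 0.5.
The rolling condition ω = v/R makes the rotational term ½I(v/R)² = ½kMv², so KE_total = ½(1+k)Mv² = (3/4)Mv².
At the top the kinetic energy is zero, so (3/4)Mv₀² = Mgh.
Thus h = (1+k)v₀²/(2g) = 1.5 × 5.53² / (2 × 10) ≈ 2.29 m.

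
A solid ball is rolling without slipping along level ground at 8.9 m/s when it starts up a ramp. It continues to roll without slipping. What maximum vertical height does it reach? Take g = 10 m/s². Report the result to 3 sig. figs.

h ≈ 5.54 m

For this body I = (2/5)MR², i.e. k = I/(MR²) = 0.4.
Rolling without slipping gives ω = v/R, so the total kinetic energy is ½Mv² + ½Iω² = ½(1+k)Mv² = (7/10)Mv².
At the top the kinetic energy is zero, so (7/10)Mv₀² = Mgh.
Thus h = (1+k)v₀²/(2g) = 1.4 × 8.9² / (2 × 10) ≈ 5.54 m.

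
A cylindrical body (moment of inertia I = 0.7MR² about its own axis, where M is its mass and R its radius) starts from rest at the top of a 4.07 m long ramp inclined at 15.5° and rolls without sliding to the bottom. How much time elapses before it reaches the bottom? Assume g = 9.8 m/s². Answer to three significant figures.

t ≈ 2.30 s

With I = 0.7MR², the ratio k = I/(MR²) is 0.7.
Along the incline Mg sinθ − f = Ma, and torque about the center fR = Iα = kMR²(a/R) gives f = kMa.
Hence a = g sinθ/(1+k) = 9.8×sin15.5°/1.7 = 1.541 m/s².
With constant a from rest, t = √(2L/a) = √(2·4.07/1.541) ≈ 2.30 s.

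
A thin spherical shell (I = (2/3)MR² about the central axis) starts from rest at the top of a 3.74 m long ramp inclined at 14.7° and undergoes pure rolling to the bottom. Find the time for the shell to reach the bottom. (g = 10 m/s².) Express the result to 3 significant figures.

For this body I = (2/3)MR², i.e. k = I/(MR²) = 2/3.
Along the incline Mg sinθ − f = Ma, and torque about the center fR = Iα = kMR²(a/R) gives f = kMa.
Hence a = g sinθ/(1+k) = 10×sin14.7°/1.667 = 1.523 m/s².
With constant a from rest, t = √(2L/a) = √(2·3.74/1.523) ≈ 2.22 s.

t ≈ 2.22 s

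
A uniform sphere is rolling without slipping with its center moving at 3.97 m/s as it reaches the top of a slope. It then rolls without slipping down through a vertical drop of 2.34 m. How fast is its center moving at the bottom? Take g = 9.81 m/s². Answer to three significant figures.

The moment of inertia is (2/5)MR², giving k ≡ I/(MR²) = 0.4.
Rolling without slipping gives ω = v/R, so the total kinetic energy is ½Mv² + ½Iω² = ½(1+k)Mv² = (7/10)Mv².
Energy conservation: (7/10)Mv₀² + Mgh = (7/10)Mv², so v² = v₀² + 2gh/(1+k).
v = √(3.97² + 2×9.81×2.34/1.4) = √48.55 ≈ 6.97 m/s.

v ≈ 6.97 m/s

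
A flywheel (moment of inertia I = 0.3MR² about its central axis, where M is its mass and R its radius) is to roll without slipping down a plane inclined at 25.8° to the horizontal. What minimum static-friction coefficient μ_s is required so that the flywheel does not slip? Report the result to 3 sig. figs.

μ_min ≈ 0.112

For this body I = 0.3MR², i.e. k = I/(MR²) = 0.3.
Along the incline Mg sinθ − f = Ma, and torque about the center fR = Iα = kMR²(a/R) gives f = kMa.
These give a = g sinθ/(1+k) and the required friction f = kMg sinθ/(1+k).
With N = Mg cosθ, the no-slip condition f ≤ μN gives μ_min = f/N = k tanθ/(1+k).
μ_min = 0.3 × tan25.8° / 1.3 ≈ 0.112.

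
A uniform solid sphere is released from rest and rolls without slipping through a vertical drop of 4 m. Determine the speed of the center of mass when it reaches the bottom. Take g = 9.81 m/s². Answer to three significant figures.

v ≈ 7.49 m/s

Here I = (2/5)MR², so the shape factor k = I/(MR²) = 0.4.
The rolling condition ω = v/R makes the rotational term ½I(v/R)² = ½kMv², so KE_total = ½(1+k)Mv² = (7/10)Mv².
Energy conservation: Mgh = (7/10)Mv², so v = √(2gh/(1+k)) = √(2 × 9.81 × 4 / 1.4) ≈ 7.49 m/s.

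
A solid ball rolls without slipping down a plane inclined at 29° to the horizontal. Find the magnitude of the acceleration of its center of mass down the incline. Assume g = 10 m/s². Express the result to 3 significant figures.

For this body I = (2/5)MR², i.e. k = I/(MR²) = 0.4.
Along the incline Mg sinθ − f = Ma, and torque about the center fR = Iα = kMR²(a/R) gives f = kMa.
Eliminating f: Mg sinθ = (1+k)Ma, so a = g sinθ/(1+k) = 10 × sin29° / 1.4 ≈ 3.46 m/s².

a ≈ 3.46 m/s²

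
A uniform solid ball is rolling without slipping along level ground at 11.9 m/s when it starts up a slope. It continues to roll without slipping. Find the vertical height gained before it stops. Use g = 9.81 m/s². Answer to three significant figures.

With I = (2/5)MR², the ratio k = I/(MR²) is 0.4.
Since it rolls without slipping, ω = v/R and KE = ½Mv² + ½Iω² = ½(1+k)Mv² = (7/10)Mv².
All of this converts to potential energy at the highest point: (7/10)Mv₀² = Mgh.
Thus h = (1+k)v₀²/(2g) = 1.4 × 11.9² / (2 × 9.81) ≈ 10.1 m.

h ≈ 10.1 m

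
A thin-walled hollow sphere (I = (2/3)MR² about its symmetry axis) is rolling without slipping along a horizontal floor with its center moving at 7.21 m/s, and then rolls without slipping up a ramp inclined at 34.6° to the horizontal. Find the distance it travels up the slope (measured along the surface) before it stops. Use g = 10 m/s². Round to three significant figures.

For this body I = (2/3)MR², i.e. k = I/(MR²) = 2/3.
Since it rolls without slipping, ω = v/R and KE = ½Mv² + ½Iω² = ½(1+k)Mv² = (5/6)Mv².
Setting this equal to Mgh gives the vertical rise h = (1+k)v₀²/(2g) = 1.667×7.21²/(2×10) = 4.332 m.
The distance along the slope is d = h/sinθ = 4.332/sin34.6° ≈ 7.63 m.

d ≈ 7.63 m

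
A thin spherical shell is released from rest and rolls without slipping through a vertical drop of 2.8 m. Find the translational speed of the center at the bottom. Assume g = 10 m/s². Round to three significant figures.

For this body I = (2/3)MR², i.e. k = I/(MR²) = 2/3.
Pure rolling means v = ωR; then KE = ½Mv² + ½I(v/R)² = ½(1+k)Mv² = (5/6)Mv².
Energy conservation: Mgh = (5/6)Mv², so v = √(2gh/(1+k)) = √(2 × 10 × 2.8 / 1.667) ≈ 5.80 m/s.

v ≈ 5.80 m/s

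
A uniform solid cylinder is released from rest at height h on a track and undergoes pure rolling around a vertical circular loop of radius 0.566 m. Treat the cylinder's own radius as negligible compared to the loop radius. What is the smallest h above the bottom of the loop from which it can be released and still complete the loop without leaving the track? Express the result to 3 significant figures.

For this body I = (1/2)MR², i.e. k = I/(MR²) = 0.5.
At the top of the loop, the minimum-contact condition is Mg = Mv_top²/r, so v_top² = gr.
With ω = v/R, the kinetic energy at speed v is ½(1+k)Mv² = (3/4)Mv².
Energy conservation from release (height h) to the top (height 2r): Mgh = Mg(2r) + (3/4)M·gr.
Thus h_min = 2r + (1+k)r/2 = r(2 + 1.5/2) = 0.566 × 2.75 ≈ 1.56 m.

h_min ≈ 1.56 m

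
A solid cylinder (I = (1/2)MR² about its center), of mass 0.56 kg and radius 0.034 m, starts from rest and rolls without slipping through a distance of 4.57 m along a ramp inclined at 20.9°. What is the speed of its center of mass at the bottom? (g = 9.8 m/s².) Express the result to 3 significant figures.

v ≈ 4.62 m/s

Here I = (1/2)MR², so the shape factor k = I/(MR²) = 0.5.
Pure rolling means v = ωR; then KE = ½Mv² + ½I(v/R)² = ½(1+k)Mv² = (3/4)Mv².
The vertical drop is h = L sinθ = 4.57 × sin20.9° = 1.63 m.
Setting Mgh = (3/4)Mv² gives v = √(2gh/(1+k)) = √(2·9.8·1.63/1.5) ≈ 4.62 m/s.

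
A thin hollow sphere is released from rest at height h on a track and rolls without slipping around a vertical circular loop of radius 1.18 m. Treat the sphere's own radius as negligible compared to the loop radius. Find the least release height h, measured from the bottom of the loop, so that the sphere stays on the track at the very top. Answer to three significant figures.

For this body I = (2/3)MR², i.e. k = I/(MR²) = 2/3.
At the top, contact is just lost when gravity alone supplies the centripetal force: Mg = Mv_top²/r, i.e. v_top² = gr.
With ω = v/R, the kinetic energy at speed v is ½(1+k)Mv² = (5/6)Mv².
Energy conservation from release (height h) to the top (height 2r): Mgh = Mg(2r) + (5/6)M·gr.
Thus h_min = 2r + (1+k)r/2 = r(2 + 1.667/2) = 1.18 × 2.833 ≈ 3.34 m.

h_min ≈ 3.34 m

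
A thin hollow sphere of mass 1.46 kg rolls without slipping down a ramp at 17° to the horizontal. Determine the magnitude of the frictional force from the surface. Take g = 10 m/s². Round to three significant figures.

f ≈ 1.71 N

Here I = (2/3)MR², so the shape factor k = I/(MR²) = 2/3.
Along the incline Mg sinθ − f = Ma, and torque about the center fR = Iα = kMR²(a/R) gives f = kMa.
Combining, a = g sinθ/(1+k) and f = kMa = kMg sinθ/(1+k).
f = (2/3) × 1.46 × 10 × sin17° / 1.667 ≈ 1.71 N.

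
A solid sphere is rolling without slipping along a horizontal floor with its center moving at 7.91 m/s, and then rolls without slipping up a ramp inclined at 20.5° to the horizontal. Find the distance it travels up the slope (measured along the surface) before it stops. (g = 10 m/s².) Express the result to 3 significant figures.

d ≈ 12.5 m

The moment of inertia is (2/5)MR², giving k ≡ I/(MR²) = 0.4.
The rolling condition ω = v/R makes the rotational term ½I(v/R)² = ½kMv², so KE_total = ½(1+k)Mv² = (7/10)Mv².
Setting this equal to Mgh gives the vertical rise h = (1+k)v₀²/(2g) = 1.4×7.91²/(2×10) = 4.38 m.
Along the incline, d = h/sinθ = 4.38/sin20.5° ≈ 12.5 m.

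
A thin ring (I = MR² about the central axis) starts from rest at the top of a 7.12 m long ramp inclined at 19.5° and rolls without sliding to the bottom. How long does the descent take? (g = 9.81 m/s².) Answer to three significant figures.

t ≈ 2.95 s

For this body I = MR², i.e. k = I/(MR²) = 1.
Newton's second law down the slope: Mg sinθ − f = Ma. The torque equation fR = Iα (with α = a/R) gives f = kMa.
Hence a = g sinθ/(1+k) = 9.81×sin19.5°/2 = 1.637 m/s².
With constant a from rest, t = √(2L/a) = √(2·7.12/1.637) ≈ 2.95 s.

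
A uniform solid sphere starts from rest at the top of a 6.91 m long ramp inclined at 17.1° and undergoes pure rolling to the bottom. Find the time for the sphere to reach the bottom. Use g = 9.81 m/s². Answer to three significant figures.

t ≈ 2.59 s

Here I = (2/5)MR², so the shape factor k = I/(MR²) = 0.4.
Translational: Mg sinθ − f = Ma. Rotational about the CM: fR = Iα = kMRa, so f = kMa.
Hence a = g sinθ/(1+k) = 9.81×sin17.1°/1.4 = 2.06 m/s².
Starting from rest, L = ½at², so t = √(2L/a) = √(2×6.91/2.06) ≈ 2.59 s.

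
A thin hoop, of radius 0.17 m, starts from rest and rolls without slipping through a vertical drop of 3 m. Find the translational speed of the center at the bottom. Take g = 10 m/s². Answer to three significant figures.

For this body I = MR², i.e. k = I/(MR²) = 1.
The rolling condition ω = v/R makes the rotational term ½I(v/R)² = ½kMv², so KE_total = ½(1+k)Mv² = Mv².
Setting Mgh = Mv² gives v = √(2gh/(1+k)) = √(2·10·3/2) ≈ 5.48 m/s.

v ≈ 5.48 m/s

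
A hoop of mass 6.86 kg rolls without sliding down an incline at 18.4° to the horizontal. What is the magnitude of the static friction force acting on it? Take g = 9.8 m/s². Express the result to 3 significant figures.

f ≈ 10.6 N

The moment of inertia is MR², giving k ≡ I/(MR²) = 1.
Translational: Mg sinθ − f = Ma. Rotational about the CM: fR = Iα = kMRa, so f = kMa.
Combining, a = g sinθ/(1+k) and f = kMa = kMg sinθ/(1+k).
f = 1 × 6.86 × 9.8 × sin18.4° / 2 ≈ 10.6 N.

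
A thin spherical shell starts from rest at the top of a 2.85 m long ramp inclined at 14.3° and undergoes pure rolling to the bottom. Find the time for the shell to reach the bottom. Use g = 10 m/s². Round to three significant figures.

t ≈ 1.96 s

For this body I = (2/3)MR², i.e. k = I/(MR²) = 2/3.
Along the incline Mg sinθ − f = Ma, and torque about the center fR = Iα = kMR²(a/R) gives f = kMa.
Hence a = g sinθ/(1+k) = 10×sin14.3°/1.667 = 1.482 m/s².
Starting from rest, L = ½at², so t = √(2L/a) = √(2×2.85/1.482) ≈ 1.96 s.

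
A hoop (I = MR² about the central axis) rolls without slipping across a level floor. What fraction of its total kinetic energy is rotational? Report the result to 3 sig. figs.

fraction ≈ 0.500

For this body I = MR², i.e. k = I/(MR²) = 1.
With ω = v/R, KE_trans = ½Mv² and KE_rot = ½Iω² = ½kMv², so KE_total = ½(1+k)Mv².
The rotational fraction is therefore k/(1+k) = 1/2 ≈ 0.500.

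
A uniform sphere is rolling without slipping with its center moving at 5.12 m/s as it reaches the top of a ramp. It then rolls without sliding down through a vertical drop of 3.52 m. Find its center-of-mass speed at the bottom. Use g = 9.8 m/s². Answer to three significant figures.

v ≈ 8.69 m/s

With I = (2/5)MR², the ratio k = I/(MR²) is 0.4.
Since it rolls without slipping, ω = v/R and KE = ½Mv² + ½Iω² = ½(1+k)Mv² = (7/10)Mv².
Conserving energy between top and bottom: (7/10)Mv² = (7/10)Mv₀² + Mgh, hence v² = v₀² + 2gh/(1+k).
v = √(5.12² + 2×9.8×3.52/1.4) = √75.49 ≈ 8.69 m/s.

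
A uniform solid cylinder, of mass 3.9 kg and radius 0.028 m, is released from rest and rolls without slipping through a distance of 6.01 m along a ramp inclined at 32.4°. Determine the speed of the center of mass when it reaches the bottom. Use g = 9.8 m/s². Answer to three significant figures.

v ≈ 6.49 m/s

With I = (1/2)MR², the ratio k = I/(MR²) is 0.5.
Rolling without slipping gives ω = v/R, so the total kinetic energy is ½Mv² + ½Iω² = ½(1+k)Mv² = (3/4)Mv².
The vertical drop is h = L sinθ = 6.01 × sin32.4° = 3.22 m.
Energy conservation: Mgh = (3/4)Mv², so v = √(2gh/(1+k)) = √(2 × 9.8 × 3.22 / 1.5) ≈ 6.49 m/s.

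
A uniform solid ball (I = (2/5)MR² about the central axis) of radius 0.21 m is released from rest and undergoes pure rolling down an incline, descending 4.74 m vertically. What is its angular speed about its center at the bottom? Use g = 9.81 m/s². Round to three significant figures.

Here I = (2/5)MR², so the shape factor k = I/(MR²) = 0.4.
Pure rolling means v = ωR; then KE = ½Mv² + ½I(v/R)² = ½(1+k)Mv² = (7/10)Mv².
Energy conservation Mgh = ½(1+k)Mv² gives v = √(2gh/(1+k)) = √(2 × 9.81 × 4.74 / 1.4) = 8.15 m/s.
The angular speed follows from ω = v/R = 8.15/0.21 ≈ 38.8 rad/s.

ω ≈ 38.8 rad/s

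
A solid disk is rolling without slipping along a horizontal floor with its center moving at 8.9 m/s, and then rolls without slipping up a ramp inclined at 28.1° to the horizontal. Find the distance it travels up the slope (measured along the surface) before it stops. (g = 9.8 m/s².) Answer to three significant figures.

Here I = (1/2)MR², so the shape factor k = I/(MR²) = 0.5.
The rolling condition ω = v/R makes the rotational term ½I(v/R)² = ½kMv², so KE_total = ½(1+k)Mv² = (3/4)Mv².
Setting this equal to Mgh gives the vertical rise h = (1+k)v₀²/(2g) = 1.5×8.9²/(2×9.8) = 6.062 m.
The distance along the slope is d = h/sinθ = 6.062/sin28.1° ≈ 12.9 m.

d ≈ 12.9 m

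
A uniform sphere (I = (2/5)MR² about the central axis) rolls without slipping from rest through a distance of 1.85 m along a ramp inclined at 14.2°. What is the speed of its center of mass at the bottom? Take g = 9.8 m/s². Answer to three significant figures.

The moment of inertia is (2/5)MR², giving k ≡ I/(MR²) = 0.4.
The rolling condition ω = v/R makes the rotational term ½I(v/R)² = ½kMv², so KE_total = ½(1+k)Mv² = (7/10)Mv².
The vertical drop is h = L sinθ = 1.85 × sin14.2° = 0.4538 m.
Setting Mgh = (7/10)Mv² gives v = √(2gh/(1+k)) = √(2·9.8·0.4538/1.4) ≈ 2.52 m/s.

v ≈ 2.52 m/s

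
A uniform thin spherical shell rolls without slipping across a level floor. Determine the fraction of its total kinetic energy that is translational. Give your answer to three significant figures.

fraction ≈ 0.600

Here I = (2/3)MR², so the shape factor k = I/(MR²) = 2/3.
With ω = v/R, KE_trans = ½Mv² and KE_rot = ½Iω² = ½kMv², so KE_total = ½(1+k)Mv².
The translational fraction is therefore 1/(1+k) = 1/1.667 ≈ 0.600.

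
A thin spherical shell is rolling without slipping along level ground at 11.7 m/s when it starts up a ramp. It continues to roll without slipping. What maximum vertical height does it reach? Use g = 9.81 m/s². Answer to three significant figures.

h ≈ 11.6 m

The moment of inertia is (2/3)MR², giving k ≡ I/(MR²) = 2/3.
Since it rolls without slipping, ω = v/R and KE = ½Mv² + ½Iω² = ½(1+k)Mv² = (5/6)Mv².
At the top the kinetic energy is zero, so (5/6)Mv₀² = Mgh.
Thus h = (1+k)v₀²/(2g) = 1.667 × 11.7² / (2 × 9.81) ≈ 11.6 m.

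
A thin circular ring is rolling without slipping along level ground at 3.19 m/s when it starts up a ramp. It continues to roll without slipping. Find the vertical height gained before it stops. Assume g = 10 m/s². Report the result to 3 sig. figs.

The moment of inertia is MR², giving k ≡ I/(MR²) = 1.
Pure rolling means v = ωR; then KE = ½Mv² + ½I(v/R)² = ½(1+k)Mv² = Mv².
At the top the kinetic energy is zero, so Mv₀² = Mgh.
Thus h = (1+k)v₀²/(2g) = 2 × 3.19² / (2 × 10) ≈ 1.02 m.

h ≈ 1.02 m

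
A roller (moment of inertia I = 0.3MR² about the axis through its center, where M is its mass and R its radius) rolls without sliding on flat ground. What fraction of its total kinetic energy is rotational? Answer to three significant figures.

For this body I = 0.3MR², i.e. k = I/(MR²) = 0.3.
With ω = v/R, KE_trans = ½Mv² and KE_rot = ½Iω² = ½kMv², so KE_total = ½(1+k)Mv².
The rotational fraction is therefore k/(1+k) = 0.3/1.3 ≈ 0.231.

fraction ≈ 0.231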